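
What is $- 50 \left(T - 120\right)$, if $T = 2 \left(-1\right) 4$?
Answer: $6400$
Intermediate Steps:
$T = -8$ ($T = \left(-2\right) 4 = -8$)
$- 50 \left(T - 120\right) = - 50 \left(-8 - 120\right) = \left(-50\right) \left(-128\right) = 6400$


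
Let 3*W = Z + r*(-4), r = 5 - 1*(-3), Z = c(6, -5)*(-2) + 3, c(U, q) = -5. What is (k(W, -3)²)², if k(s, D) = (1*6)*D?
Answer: 104976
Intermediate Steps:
Z = 13 (Z = -5*(-2) + 3 = 10 + 3 = 13)
r = 8 (r = 5 + 3 = 8)
W = -19/3 (W = (13 + 8*(-4))/3 = (13 - 32)/3 = (⅓)*(-19) = -19/3 ≈ -6.3333)
k(s, D) = 6*D
(k(W, -3)²)² = ((6*(-3))²)² = ((-18)²)² = 324² = 104976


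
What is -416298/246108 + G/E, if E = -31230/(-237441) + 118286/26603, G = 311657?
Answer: 13457849042980744145/197684595349448 ≈ 68077.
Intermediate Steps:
E = 9638919272/2105547641 (E = -31230*(-1/237441) + 118286*(1/26603) = 10410/79147 + 118286/26603 = 9638919272/2105547641 ≈ 4.5779)
-416298/246108 + G/E = -416298/246108 + 311657/(9638919272/2105547641) = -416298*1/246108 + 311657*(2105547641/9638919272) = -69383/41018 + 656208661151137/9638919272 = 13457849042980744145/197684595349448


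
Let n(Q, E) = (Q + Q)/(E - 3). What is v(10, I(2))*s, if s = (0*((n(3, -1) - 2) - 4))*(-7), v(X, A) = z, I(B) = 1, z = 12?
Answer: 0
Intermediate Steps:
n(Q, E) = 2*Q/(-3 + E) (n(Q, E) = (2*Q)/(-3 + E) = 2*Q/(-3 + E))
v(X, A) = 12
s = 0 (s = (0*((2*3/(-3 - 1) - 2) - 4))*(-7) = (0*((2*3/(-4) - 2) - 4))*(-7) = (0*((2*3*(-¼) - 2) - 4))*(-7) = (0*((-3/2 - 2) - 4))*(-7) = (0*(-7/2 - 4))*(-7) = (0*(-15/2))*(-7) = 0*(-7) = 0)
v(10, I(2))*s = 12*0 = 0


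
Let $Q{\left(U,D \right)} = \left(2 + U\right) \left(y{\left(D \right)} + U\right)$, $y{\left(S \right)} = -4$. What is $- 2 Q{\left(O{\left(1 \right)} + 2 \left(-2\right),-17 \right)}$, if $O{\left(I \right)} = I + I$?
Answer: $0$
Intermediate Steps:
$O{\left(I \right)} = 2 I$
$Q{\left(U,D \right)} = \left(-4 + U\right) \left(2 + U\right)$ ($Q{\left(U,D \right)} = \left(2 + U\right) \left(-4 + U\right) = \left(-4 + U\right) \left(2 + U\right)$)
$- 2 Q{\left(O{\left(1 \right)} + 2 \left(-2\right),-17 \right)} = - 2 \left(-8 + \left(2 \cdot 1 + 2 \left(-2\right)\right)^{2} - 2 \left(2 \cdot 1 + 2 \left(-2\right)\right)\right) = - 2 \left(-8 + \left(2 - 4\right)^{2} - 2 \left(2 - 4\right)\right) = - 2 \left(-8 + \left(-2\right)^{2} - -4\right) = - 2 \left(-8 + 4 + 4\right) = \left(-2\right) 0 = 0$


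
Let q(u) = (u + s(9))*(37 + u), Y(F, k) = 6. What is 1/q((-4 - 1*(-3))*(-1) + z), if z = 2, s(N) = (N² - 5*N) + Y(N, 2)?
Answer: 1/1800 ≈ 0.00055556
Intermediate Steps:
s(N) = 6 + N² - 5*N (s(N) = (N² - 5*N) + 6 = 6 + N² - 5*N)
q(u) = (37 + u)*(42 + u) (q(u) = (u + (6 + 9² - 5*9))*(37 + u) = (u + (6 + 81 - 45))*(37 + u) = (u + 42)*(37 + u) = (42 + u)*(37 + u) = (37 + u)*(42 + u))
1/q((-4 - 1*(-3))*(-1) + z) = 1/(1554 + ((-4 - 1*(-3))*(-1) + 2)² + 79*((-4 - 1*(-3))*(-1) + 2)) = 1/(1554 + ((-4 + 3)*(-1) + 2)² + 79*((-4 + 3)*(-1) + 2)) = 1/(1554 + (-1*(-1) + 2)² + 79*(-1*(-1) + 2)) = 1/(1554 + (1 + 2)² + 79*(1 + 2)) = 1/(1554 + 3² + 79*3) = 1/(1554 + 9 + 237) = 1/1800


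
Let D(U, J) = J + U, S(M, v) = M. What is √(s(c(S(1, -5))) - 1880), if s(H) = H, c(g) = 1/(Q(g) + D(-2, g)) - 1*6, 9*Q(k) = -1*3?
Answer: I*√7547/2 ≈ 43.437*I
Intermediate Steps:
Q(k) = -⅓ (Q(k) = (-1*3)/9 = (⅑)*(-3) = -⅓)
c(g) = -6 + 1/(-7/3 + g) (c(g) = 1/(-⅓ + (g - 2)) - 1*6 = 1/(-⅓ + (-2 + g)) - 6 = 1/(-7/3 + g) - 6 = -6 + 1/(-7/3 + g))
√(s(c(S(1, -5))) - 1880) = √(9*(5 - 2*1)/(-7 + 3*1) - 1880) = √(9*(5 - 2)/(-7 + 3) - 1880) = √(9*3/(-4) - 1880) = √(9*(-¼)*3 - 1880) = √(-27/4 - 1880) = √(-7547/4) = I*√7547/2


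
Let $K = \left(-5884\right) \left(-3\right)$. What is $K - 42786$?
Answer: $-25134$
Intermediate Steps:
$K = 17652$
$K - 42786 = 17652 - 42786 = -25134$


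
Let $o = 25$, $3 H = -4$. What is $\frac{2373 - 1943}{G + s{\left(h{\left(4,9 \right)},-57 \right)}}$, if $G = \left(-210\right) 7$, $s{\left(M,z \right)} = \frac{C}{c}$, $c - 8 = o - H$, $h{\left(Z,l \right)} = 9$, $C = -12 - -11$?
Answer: $- \frac{44290}{151413} \approx -0.29251$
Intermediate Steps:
$C = -1$ ($C = -12 + 11 = -1$)
$H = - \frac{4}{3}$ ($H = \frac{1}{3} \left(-4\right) = - \frac{4}{3} \approx -1.3333$)
$c = \frac{103}{3}$ ($c = 8 + \left(25 - - \frac{4}{3}\right) = 8 + \left(25 + \frac{4}{3}\right) = 8 + \frac{79}{3} = \frac{103}{3} \approx 34.333$)
$s{\left(M,z \right)} = - \frac{3}{103}$ ($s{\left(M,z \right)} = - \frac{1}{\frac{103}{3}} = \left(-1\right) \frac{3}{103} = - \frac{3}{103}$)
$G = -1470$
$\frac{2373 - 1943}{G + s{\left(h{\left(4,9 \right)},-57 \right)}} = \frac{2373 - 1943}{-1470 - \frac{3}{103}} = \frac{430}{- \frac{151413}{103}} = 430 \left(- \frac{103}{151413}\right) = - \frac{44290}{151413}$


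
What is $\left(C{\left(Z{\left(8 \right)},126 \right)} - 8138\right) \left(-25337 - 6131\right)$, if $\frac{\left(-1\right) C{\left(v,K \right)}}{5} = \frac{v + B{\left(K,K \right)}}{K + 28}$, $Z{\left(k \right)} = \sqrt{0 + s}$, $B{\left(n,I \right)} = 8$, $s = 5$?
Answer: $\frac{19719296328}{77} + \frac{78670 \sqrt{5}}{77} \approx 2.561 \cdot 10^{8}$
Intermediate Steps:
$Z{\left(k \right)} = \sqrt{5}$ ($Z{\left(k \right)} = \sqrt{0 + 5} = \sqrt{5}$)
$C{\left(v,K \right)} = - \frac{5 \left(8 + v\right)}{28 + K}$ ($C{\left(v,K \right)} = - 5 \frac{v + 8}{K + 28} = - 5 \frac{8 + v}{28 + K} = - \frac{5 \left(8 + v\right)}{28 + K}$)
$\left(C{\left(Z{\left(8 \right)},126 \right)} - 8138\right) \left(-25337 - 6131\right) = \left(\frac{5 \left(-8 - \sqrt{5}\right)}{28 + 126} - 8138\right) \left(-25337 - 6131\right) = \left(\frac{5 \left(-8 - \sqrt{5}\right)}{154} - 8138\right) \left(-31468\right) = \left(5 \cdot \frac{1}{154} \left(-8 - \sqrt{5}\right) - 8138\right) \left(-31468\right) = \left(\left(- \frac{20}{77} - \frac{5 \sqrt{5}}{154}\right) - 8138\right) \left(-31468\right) = \left(- \frac{626646}{77} - \frac{5 \sqrt{5}}{154}\right) \left(-31468\right) = \frac{19719296328}{77} + \frac{78670 \sqrt{5}}{77}$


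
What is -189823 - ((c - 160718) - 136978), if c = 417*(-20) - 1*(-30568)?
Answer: 85645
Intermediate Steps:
c = 22228 (c = -8340 + 30568 = 22228)
-189823 - ((c - 160718) - 136978) = -189823 - ((22228 - 160718) - 136978) = -189823 - (-138490 - 136978) = -189823 - 1*(-275468) = -189823 + 275468 = 85645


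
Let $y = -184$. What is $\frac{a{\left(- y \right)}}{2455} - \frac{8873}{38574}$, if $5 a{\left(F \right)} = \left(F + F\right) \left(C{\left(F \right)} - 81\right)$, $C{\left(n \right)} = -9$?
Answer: $- \frac{277297391}{94699170} \approx -2.9282$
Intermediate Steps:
$a{\left(F \right)} = - 36 F$ ($a{\left(F \right)} = \frac{\left(F + F\right) \left(-9 - 81\right)}{5} = \frac{2 F \left(-90\right)}{5} = \frac{\left(-180\right) F}{5} = - 36 F$)
$\frac{a{\left(- y \right)}}{2455} - \frac{8873}{38574} = \frac{\left(-36\right) \left(\left(-1\right) \left(-184\right)\right)}{2455} - \frac{8873}{38574} = \left(-36\right) 184 \cdot \frac{1}{2455} - \frac{8873}{38574} = \left(-6624\right) \frac{1}{2455} - \frac{8873}{38574} = - \frac{6624}{2455} - \frac{8873}{38574} = - \frac{277297391}{94699170}$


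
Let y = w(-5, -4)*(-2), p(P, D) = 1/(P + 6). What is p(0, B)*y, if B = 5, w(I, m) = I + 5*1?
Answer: 0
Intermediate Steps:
w(I, m) = 5 + I (w(I, m) = I + 5 = 5 + I)
p(P, D) = 1/(6 + P)
y = 0 (y = (5 - 5)*(-2) = 0*(-2) = 0)
p(0, B)*y = 0/(6 + 0) = 0/6 = (1/6)*0 = 0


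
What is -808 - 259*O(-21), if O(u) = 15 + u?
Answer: 746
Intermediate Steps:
-808 - 259*O(-21) = -808 - 259*(15 - 21) = -808 - 259*(-6) = -808 + 1554 = 746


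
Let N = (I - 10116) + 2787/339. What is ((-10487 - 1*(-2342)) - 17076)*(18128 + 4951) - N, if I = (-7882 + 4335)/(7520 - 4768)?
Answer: -181008354260565/310976 ≈ -5.8207e+8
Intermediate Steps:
I = -3547/2752 ≈ -1.2889
N = -3143677419/310976 (N = (-3547/2752 - 10116) + 2787/339 = -27842779/2752 + 2787*(1/339) = -27842779/2752 + 929/113 = -3143677419/310976 ≈ -10109.)
((-10487 - 1*(-2342)) - 17076)*(18128 + 4951) - N = ((-10487 - 1*(-2342)) - 17076)*(18128 + 4951) - 1*(-3143677419/310976) = ((-10487 + 2342) - 17076)*23079 + 3143677419/310976 = (-8145 - 17076)*23079 + 3143677419/310976 = -25221*23079 + 3143677419/310976 = -582075459 + 3143677419/310976 = -181008354260565/310976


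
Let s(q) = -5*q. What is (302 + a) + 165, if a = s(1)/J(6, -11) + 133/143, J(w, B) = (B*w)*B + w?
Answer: 48980333/104676 ≈ 467.92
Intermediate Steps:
J(w, B) = w + w*B² (J(w, B) = w*B² + w = w + w*B²)
a = 96641/104676 (a = (-5*1)/((6*(1 + (-11)²))) + 133/143 = -5*1/(6*(1 + 121)) + 133*(1/143) = -5/(6*122) + 133/143 = -5/732 + 133/143 = 96641/104676 ≈ 0.92324)
(302 + a) + 165 = (302 + 96641/104676) + 165 = 31708793/104676 + 165 = 48980333/104676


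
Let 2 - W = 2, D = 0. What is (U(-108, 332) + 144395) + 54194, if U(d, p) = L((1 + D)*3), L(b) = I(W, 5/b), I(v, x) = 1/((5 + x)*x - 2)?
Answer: 16284307/82 ≈ 1.9859e+5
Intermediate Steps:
W = 0 (W = 2 - 1*2 = 2 - 2 = 0)
I(v, x) = 1/(-2 + x*(5 + x)) (I(v, x) = 1/(x*(5 + x) - 2) = 1/(-2 + x*(5 + x)))
L(b) = 1/(-2 + 25/b + 25/b²) (L(b) = 1/(-2 + (5/b)² + 5*(5/b)) = 1/(-2 + 25/b² + 25/b) = 1/(-2 + 25/b + 25/b²))
U(d, p) = 9/82 (U(d, p) = ((1 + 0)*3)²/(25 - 2*9*(1 + 0)² + 25*((1 + 0)*3)) = (1*3)²/(25 - 2*(1*3)² + 25*(1*3)) = 3²/(25 - 2*3² + 25*3) = 9/(25 - 2*9 + 75) = 9/(25 - 18 + 75) = 9/82)
(U(-108, 332) + 144395) + 54194 = (9/82 + 144395) + 54194 = 11840399/82 + 54194 = 16284307/82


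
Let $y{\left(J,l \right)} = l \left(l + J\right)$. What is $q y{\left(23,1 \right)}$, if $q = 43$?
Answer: $1032$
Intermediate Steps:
$y{\left(J,l \right)} = l \left(J + l\right)$
$q y{\left(23,1 \right)} = 43 \cdot 1 \left(23 + 1\right) = 43 \cdot 1 \cdot 24 = 43 \cdot 24 = 1032$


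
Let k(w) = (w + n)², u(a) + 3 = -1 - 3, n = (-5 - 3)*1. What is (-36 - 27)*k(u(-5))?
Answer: -14175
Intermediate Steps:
n = -8 (n = -8*1 = -8)
u(a) = -7 (u(a) = -3 + (-1 - 3) = -3 - 4 = -7)
k(w) = (-8 + w)² (k(w) = (w - 8)² = (-8 + w)²)
(-36 - 27)*k(u(-5)) = (-36 - 27)*(-8 - 7)² = -63*(-15)² = -63*225 = -14175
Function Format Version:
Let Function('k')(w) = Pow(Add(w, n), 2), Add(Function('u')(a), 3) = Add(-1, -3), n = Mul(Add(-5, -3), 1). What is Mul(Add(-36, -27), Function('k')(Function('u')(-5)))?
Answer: -14175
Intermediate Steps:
n = -8 (n = Mul(-8, 1) = -8)
Function('u')(a) = -7 (Function('u')(a) = Add(-3, Add(-1, -3)) = Add(-3, -4) = -7)
Function('k')(w) = Pow(Add(-8, w), 2) (Function('k')(w) = Pow(Add(w, -8), 2) = Pow(Add(-8, w), 2))
Mul(Add(-36, -27), Function('k')(Function('u')(-5))) = Mul(Add(-36, -27), Pow(Add(-8, -7), 2)) = Mul(-63, Pow(-15, 2)) = Mul(-63, 225) = -14175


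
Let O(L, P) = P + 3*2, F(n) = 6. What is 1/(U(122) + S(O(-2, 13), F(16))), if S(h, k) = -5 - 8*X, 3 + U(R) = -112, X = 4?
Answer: -1/152 ≈ -0.0065789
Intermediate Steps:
U(R) = -115 (U(R) = -3 - 112 = -115)
O(L, P) = 6 + P (O(L, P) = P + 6 = 6 + P)
S(h, k) = -37 (S(h, k) = -5 - 8*4 = -5 - 32 = -37)
1/(U(122) + S(O(-2, 13), F(16))) = 1/(-115 - 37) = 1/(-152) = -1/152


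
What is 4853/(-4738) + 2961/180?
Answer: 31777/2060 ≈ 15.426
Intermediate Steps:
4853/(-4738) + 2961/180 = 4853*(-1/4738) + 2961*(1/180) = -211/206 + 329/20 = 31777/2060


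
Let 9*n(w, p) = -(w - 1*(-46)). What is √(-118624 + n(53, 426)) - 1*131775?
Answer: -131775 + I*√118635 ≈ -1.3178e+5 + 344.43*I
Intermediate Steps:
n(w, p) = -46/9 - w/9 (n(w, p) = (-(w - 1*(-46)))/9 = (-(w + 46))/9 = (-(46 + w))/9 = (-46 - w)/9 = -46/9 - w/9)
√(-118624 + n(53, 426)) - 1*131775 = √(-118624 + (-46/9 - ⅑*53)) - 1*131775 = √(-118624 + (-46/9 - 53/9)) - 131775 = √(-118624 - 11) - 131775 = √(-118635) - 131775 = I*√118635 - 131775 = -131775 + I*√118635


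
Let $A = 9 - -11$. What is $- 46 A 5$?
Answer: $-4600$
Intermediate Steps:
$A = 20$ ($A = 9 + 11 = 20$)
$- 46 A 5 = \left(-46\right) 20 \cdot 5 = \left(-920\right) 5 = -4600$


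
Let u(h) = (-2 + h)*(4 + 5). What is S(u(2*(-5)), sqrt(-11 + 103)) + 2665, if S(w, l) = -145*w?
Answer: 18325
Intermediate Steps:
u(h) = -18 + 9*h (u(h) = (-2 + h)*9 = -18 + 9*h)
S(u(2*(-5)), sqrt(-11 + 103)) + 2665 = -145*(-18 + 9*(2*(-5))) + 2665 = -145*(-18 + 9*(-10)) + 2665 = -145*(-18 - 90) + 2665 = -145*(-108) + 2665 = 15660 + 2665 = 18325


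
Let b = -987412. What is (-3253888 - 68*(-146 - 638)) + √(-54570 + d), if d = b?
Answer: -3200576 + I*√1041982 ≈ -3.2006e+6 + 1020.8*I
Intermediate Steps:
d = -987412
(-3253888 - 68*(-146 - 638)) + √(-54570 + d) = (-3253888 - 68*(-146 - 638)) + √(-54570 - 987412) = (-3253888 - 68*(-784)) + √(-1041982) = (-3253888 + 53312) + I*√1041982 = -3200576 + I*√1041982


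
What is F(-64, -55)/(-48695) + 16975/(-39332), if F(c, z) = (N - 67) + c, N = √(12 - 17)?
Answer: -821445133/1915271740 - I*√5/48695 ≈ -0.42889 - 4.592e-5*I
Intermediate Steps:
N = I*√5 (N = √(-5) = I*√5 ≈ 2.2361*I)
F(c, z) = -67 + c + I*√5 (F(c, z) = (I*√5 - 67) + c = (-67 + I*√5) + c = -67 + c + I*√5)
F(-64, -55)/(-48695) + 16975/(-39332) = (-67 - 64 + I*√5)/(-48695) + 16975/(-39332) = (-131 + I*√5)*(-1/48695) + 16975*(-1/39332) = (131/48695 - I*√5/48695) - 16975/39332 = -821445133/1915271740 - I*√5/48695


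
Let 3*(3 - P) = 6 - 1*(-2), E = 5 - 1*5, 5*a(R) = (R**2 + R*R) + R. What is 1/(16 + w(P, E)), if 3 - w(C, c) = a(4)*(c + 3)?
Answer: -5/13 ≈ -0.38462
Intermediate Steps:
a(R) = R/5 + 2*R**2/5 (a(R) = ((R**2 + R*R) + R)/5 = ((R**2 + R**2) + R)/5 = (2*R**2 + R)/5 = (R + 2*R**2)/5 = R/5 + 2*R**2/5)
E = 0 (E = 5 - 5 = 0)
P = 1/3 (P = 3 - (6 - 1*(-2))/3 = 3 - (6 + 2)/3 = 3 - 1/3*8 = 3 - 8/3 = 1/3 ≈ 0.33333)
w(C, c) = -93/5 - 36*c/5 (w(C, c) = 3 - (1/5)*4*(1 + 2*4)*(c + 3) = 3 - (1/5)*4*(1 + 8)*(3 + c) = 3 - (1/5)*4*9*(3 + c) = 3 - 36*(3 + c)/5 = 3 - (108/5 + 36*c/5) = 3 + (-108/5 - 36*c/5) = -93/5 - 36*c/5)
1/(16 + w(P, E)) = 1/(16 + (-93/5 - 36/5*0)) = 1/(16 + (-93/5 + 0)) = 1/(16 - 93/5) = 1/(-13/5) = -5/13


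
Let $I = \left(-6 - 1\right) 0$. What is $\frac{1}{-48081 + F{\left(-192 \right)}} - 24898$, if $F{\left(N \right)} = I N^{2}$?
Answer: $- \frac{1197120739}{48081} \approx -24898.0$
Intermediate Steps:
$I = 0$ ($I = \left(-7\right) 0 = 0$)
$F{\left(N \right)} = 0$ ($F{\left(N \right)} = 0 N^{2} = 0$)
$\frac{1}{-48081 + F{\left(-192 \right)}} - 24898 = \frac{1}{-48081 + 0} - 24898 = \frac{1}{-48081} - 24898 = - \frac{1}{48081} - 24898 = - \frac{1197120739}{48081}$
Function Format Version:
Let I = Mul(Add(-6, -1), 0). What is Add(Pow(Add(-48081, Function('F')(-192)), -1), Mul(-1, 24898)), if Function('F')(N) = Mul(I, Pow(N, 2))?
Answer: Rational(-1197120739, 48081) ≈ -24898.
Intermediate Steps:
I = 0 (I = Mul(-7, 0) = 0)
Function('F')(N) = 0 (Function('F')(N) = Mul(0, Pow(N, 2)) = 0)
Add(Pow(Add(-48081, Function('F')(-192)), -1), Mul(-1, 24898)) = Add(Pow(Add(-48081, 0), -1), Mul(-1, 24898)) = Add(Pow(-48081, -1), -24898) = Add(Rational(-1, 48081), -24898) = Rational(-1197120739, 48081)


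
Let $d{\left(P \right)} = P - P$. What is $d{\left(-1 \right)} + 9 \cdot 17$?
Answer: $153$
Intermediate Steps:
$d{\left(P \right)} = 0$
$d{\left(-1 \right)} + 9 \cdot 17 = 0 + 9 \cdot 17 = 0 + 153 = 153$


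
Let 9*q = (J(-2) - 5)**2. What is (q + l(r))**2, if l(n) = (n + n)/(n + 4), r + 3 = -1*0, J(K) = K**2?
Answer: 2809/81 ≈ 34.679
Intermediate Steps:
r = -3 (r = -3 - 1*0 = -3 + 0 = -3)
l(n) = 2*n/(4 + n) (l(n) = (2*n)/(4 + n) = 2*n/(4 + n))
q = 1/9 (q = ((-2)**2 - 5)**2/9 = (4 - 5)**2/9 = (1/9)*(-1)**2 = (1/9)*1 = 1/9 ≈ 0.11111)
(q + l(r))**2 = (1/9 + 2*(-3)/(4 - 3))**2 = (1/9 + 2*(-3)/1)**2 = (1/9 + 2*(-3)*1)**2 = (1/9 - 6)**2 = (-53/9)**2 = 2809/81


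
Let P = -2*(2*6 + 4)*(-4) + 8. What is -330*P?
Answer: -44880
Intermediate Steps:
P = 136 (P = -2*(12 + 4)*(-4) + 8 = -2*16*(-4) + 8 = -32*(-4) + 8 = 128 + 8 = 136)
-330*P = -330*136 = -44880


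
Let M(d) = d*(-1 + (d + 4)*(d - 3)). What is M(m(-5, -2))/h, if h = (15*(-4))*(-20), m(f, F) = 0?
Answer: 0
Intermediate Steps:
h = 1200 (h = -60*(-20) = 1200)
M(d) = d*(-1 + (-3 + d)*(4 + d)) (M(d) = d*(-1 + (4 + d)*(-3 + d)) = d*(-1 + (-3 + d)*(4 + d)))
M(m(-5, -2))/h = (0*(-13 + 0 + 0**2))/1200 = (0*(-13 + 0 + 0))*(1/1200) = (0*(-13))*(1/1200) = 0*(1/1200) = 0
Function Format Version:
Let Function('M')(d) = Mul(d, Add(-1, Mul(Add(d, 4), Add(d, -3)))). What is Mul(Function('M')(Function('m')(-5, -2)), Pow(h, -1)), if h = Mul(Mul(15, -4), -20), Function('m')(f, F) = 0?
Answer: 0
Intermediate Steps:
h = 1200 (h = Mul(-60, -20) = 1200)
Function('M')(d) = Mul(d, Add(-1, Mul(Add(-3, d), Add(4, d)))) (Function('M')(d) = Mul(d, Add(-1, Mul(Add(4, d), Add(-3, d)))) = Mul(d, Add(-1, Mul(Add(-3, d), Add(4, d)))))
Mul(Function('M')(Function('m')(-5, -2)), Pow(h, -1)) = Mul(Mul(0, Add(-13, 0, Pow(0, 2))), Pow(1200, -1)) = Mul(Mul(0, Add(-13, 0, 0)), Rational(1, 1200)) = Mul(Mul(0, -13), Rational(1, 1200)) = Mul(0, Rational(1, 1200)) = 0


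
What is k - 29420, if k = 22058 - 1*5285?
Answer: -12647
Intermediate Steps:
k = 16773 (k = 22058 - 5285 = 16773)
k - 29420 = 16773 - 29420 = -12647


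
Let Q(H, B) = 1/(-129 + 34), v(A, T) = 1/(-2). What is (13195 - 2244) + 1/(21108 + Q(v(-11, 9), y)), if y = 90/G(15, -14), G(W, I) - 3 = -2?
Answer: 21959591404/2005259 ≈ 10951.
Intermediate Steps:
G(W, I) = 1 (G(W, I) = 3 - 2 = 1)
v(A, T) = -½
y = 90 (y = 90/1 = 90*1 = 90)
Q(H, B) = -1/95 (Q(H, B) = 1/(-95) = -1/95)
(13195 - 2244) + 1/(21108 + Q(v(-11, 9), y)) = (13195 - 2244) + 1/(21108 - 1/95) = 10951 + 1/(2005259/95) = 10951 + 95/2005259 = 21959591404/2005259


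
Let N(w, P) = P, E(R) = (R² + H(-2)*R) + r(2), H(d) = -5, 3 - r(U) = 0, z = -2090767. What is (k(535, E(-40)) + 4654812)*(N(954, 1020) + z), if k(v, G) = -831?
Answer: -9725642832807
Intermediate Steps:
r(U) = 3 (r(U) = 3 - 1*0 = 3 + 0 = 3)
E(R) = 3 + R² - 5*R (E(R) = (R² - 5*R) + 3 = 3 + R² - 5*R)
(k(535, E(-40)) + 4654812)*(N(954, 1020) + z) = (-831 + 4654812)*(1020 - 2090767) = 4653981*(-2089747) = -9725642832807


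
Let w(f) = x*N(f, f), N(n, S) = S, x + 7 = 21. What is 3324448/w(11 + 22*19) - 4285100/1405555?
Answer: 464695819804/844176333 ≈ 550.47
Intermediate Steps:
x = 14 (x = -7 + 21 = 14)
w(f) = 14*f
3324448/w(11 + 22*19) - 4285100/1405555 = 3324448/((14*(11 + 22*19))) - 4285100/1405555 = 3324448/((14*(11 + 418))) - 4285100*1/1405555 = 3324448/((14*429)) - 857020/281111 = 3324448/6006 - 857020/281111 = 3324448*(1/6006) - 857020/281111 = 1662224/3003 - 857020/281111 = 464695819804/844176333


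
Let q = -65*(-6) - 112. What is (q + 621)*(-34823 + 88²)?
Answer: -24344021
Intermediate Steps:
q = 278 (q = 390 - 112 = 278)
(q + 621)*(-34823 + 88²) = (278 + 621)*(-34823 + 88²) = 899*(-34823 + 7744) = 899*(-27079) = -24344021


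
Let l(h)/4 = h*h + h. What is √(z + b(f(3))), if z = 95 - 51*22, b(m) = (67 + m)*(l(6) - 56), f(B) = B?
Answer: 3*√757 ≈ 82.541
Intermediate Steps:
l(h) = 4*h + 4*h² (l(h) = 4*(h*h + h) = 4*(h² + h) = 4*(h + h²) = 4*h + 4*h²)
b(m) = 7504 + 112*m (b(m) = (67 + m)*(4*6*(1 + 6) - 56) = (67 + m)*(4*6*7 - 56) = (67 + m)*(168 - 56) = (67 + m)*112 = 7504 + 112*m)
z = -1027 (z = 95 - 1122 = -1027)
√(z + b(f(3))) = √(-1027 + (7504 + 112*3)) = √(-1027 + (7504 + 336)) = √(-1027 + 7840) = √6813 = 3*√757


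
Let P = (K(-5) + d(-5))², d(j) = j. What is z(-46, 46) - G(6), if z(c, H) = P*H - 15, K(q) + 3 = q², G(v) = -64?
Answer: 13343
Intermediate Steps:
K(q) = -3 + q²
P = 289 (P = ((-3 + (-5)²) - 5)² = ((-3 + 25) - 5)² = (22 - 5)² = 17² = 289)
z(c, H) = -15 + 289*H (z(c, H) = 289*H - 15 = -15 + 289*H)
z(-46, 46) - G(6) = (-15 + 289*46) - 1*(-64) = (-15 + 13294) + 64 = 13279 + 64 = 13343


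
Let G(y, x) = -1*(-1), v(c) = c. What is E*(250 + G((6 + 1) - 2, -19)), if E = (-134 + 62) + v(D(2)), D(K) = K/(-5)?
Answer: -90862/5 ≈ -18172.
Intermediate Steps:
D(K) = -K/5 (D(K) = K*(-⅕) = -K/5)
E = -362/5 (E = (-134 + 62) - ⅕*2 = -72 - ⅖ = -362/5 ≈ -72.400)
G(y, x) = 1
E*(250 + G((6 + 1) - 2, -19)) = -362*(250 + 1)/5 = -362/5*251 = -90862/5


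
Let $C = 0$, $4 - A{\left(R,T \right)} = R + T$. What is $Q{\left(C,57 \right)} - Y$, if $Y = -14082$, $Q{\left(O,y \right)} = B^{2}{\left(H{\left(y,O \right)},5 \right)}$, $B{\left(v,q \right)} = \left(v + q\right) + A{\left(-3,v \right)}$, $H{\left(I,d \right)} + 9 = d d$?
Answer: $14226$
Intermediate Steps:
$A{\left(R,T \right)} = 4 - R - T$ ($A{\left(R,T \right)} = 4 - \left(R + T\right) = 4 - R - T$)
$H{\left(I,d \right)} = -9 + d^{2}$ ($H{\left(I,d \right)} = -9 + d d = -9 + d^{2}$)
$B{\left(v,q \right)} = 7 + q$ ($B{\left(v,q \right)} = \left(v + q\right) - \left(-7 + v\right) = \left(q + v\right) + \left(4 + 3 - v\right) = \left(q + v\right) - \left(-7 + v\right) = 7 + q$)
$Q{\left(O,y \right)} = 144$ ($Q{\left(O,y \right)} = \left(7 + 5\right)^{2} = 12^{2} = 144$)
$Q{\left(C,57 \right)} - Y = 144 - -14082 = 144 + 14082 = 14226$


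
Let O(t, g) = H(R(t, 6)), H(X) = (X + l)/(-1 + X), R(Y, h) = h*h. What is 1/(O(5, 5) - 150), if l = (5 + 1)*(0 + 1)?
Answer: -5/744 ≈ -0.0067204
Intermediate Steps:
l = 6 (l = 6*1 = 6)
R(Y, h) = h²
H(X) = (6 + X)/(-1 + X) (H(X) = (X + 6)/(-1 + X) = (6 + X)/(-1 + X))
O(t, g) = 6/5 (O(t, g) = (6 + 6²)/(-1 + 6²) = (6 + 36)/(-1 + 36) = 42/35 = (1/35)*42 = 6/5)
1/(O(5, 5) - 150) = 1/(6/5 - 150) = 1/(-744/5) = -5/744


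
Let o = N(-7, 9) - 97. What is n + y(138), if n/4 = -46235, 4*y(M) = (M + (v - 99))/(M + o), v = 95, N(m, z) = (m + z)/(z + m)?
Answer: -15534893/84 ≈ -1.8494e+5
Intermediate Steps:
N(m, z) = 1 (N(m, z) = (m + z)/(m + z) = 1)
o = -96 (o = 1 - 97 = -96)
y(M) = (-4 + M)/(4*(-96 + M)) (y(M) = ((M + (95 - 99))/(M - 96))/4 = ((M - 4)/(-96 + M))/4 = ((-4 + M)/(-96 + M))/4 = (-4 + M)/(4*(-96 + M)))
n = -184940 (n = 4*(-46235) = -184940)
n + y(138) = -184940 + (-4 + 138)/(4*(-96 + 138)) = -184940 + (¼)*134/42 = -184940 + (¼)*(1/42)*134 = -184940 + 67/84 = -15534893/84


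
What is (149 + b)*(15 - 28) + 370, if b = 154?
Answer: -3569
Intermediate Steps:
(149 + b)*(15 - 28) + 370 = (149 + 154)*(15 - 28) + 370 = 303*(-13) + 370 = -3939 + 370 = -3569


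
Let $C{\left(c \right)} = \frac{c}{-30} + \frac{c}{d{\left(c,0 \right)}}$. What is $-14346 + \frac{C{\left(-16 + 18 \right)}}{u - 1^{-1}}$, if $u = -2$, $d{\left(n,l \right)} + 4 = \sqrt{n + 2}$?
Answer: $- \frac{645554}{45} \approx -14346.0$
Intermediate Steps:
$d{\left(n,l \right)} = -4 + \sqrt{2 + n}$ ($d{\left(n,l \right)} = -4 + \sqrt{n + 2} = -4 + \sqrt{2 + n}$)
$C{\left(c \right)} = - \frac{c}{30} + \frac{c}{-4 + \sqrt{2 + c}}$ ($C{\left(c \right)} = \frac{c}{-30} + \frac{c}{-4 + \sqrt{2 + c}} = c \left(- \frac{1}{30}\right) + \frac{c}{-4 + \sqrt{2 + c}} = - \frac{c}{30} + \frac{c}{-4 + \sqrt{2 + c}}$)
$-14346 + \frac{C{\left(-16 + 18 \right)}}{u - 1^{-1}} = -14346 + \frac{\frac{1}{30} \left(-16 + 18\right) \frac{1}{-4 + \sqrt{2 + \left(-16 + 18\right)}} \left(34 - \sqrt{2 + \left(-16 + 18\right)}\right)}{-2 - 1^{-1}} = -14346 + \frac{\frac{1}{30} \cdot 2 \frac{1}{-4 + \sqrt{2 + 2}} \left(34 - \sqrt{2 + 2}\right)}{-2 - 1} = -14346 + \frac{\frac{1}{30} \cdot 2 \frac{1}{-4 + \sqrt{4}} \left(34 - \sqrt{4}\right)}{-2 - 1} = -14346 + \frac{\frac{1}{30} \cdot 2 \frac{1}{-4 + 2} \left(34 - 2\right)}{-3} = -14346 + \frac{1}{30} \cdot 2 \frac{1}{-2} \left(34 - 2\right) \left(- \frac{1}{3}\right) = -14346 + \frac{1}{30} \cdot 2 \left(- \frac{1}{2}\right) 32 \left(- \frac{1}{3}\right) = -14346 - - \frac{16}{45} = -14346 + \frac{16}{45} = - \frac{645554}{45}$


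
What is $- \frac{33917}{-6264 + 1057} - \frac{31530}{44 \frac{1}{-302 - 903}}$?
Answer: $\frac{98917213949}{114554} \approx 8.635 \cdot 10^{5}$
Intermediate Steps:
$- \frac{33917}{-6264 + 1057} - \frac{31530}{44 \frac{1}{-302 - 903}} = - \frac{33917}{-5207} - \frac{31530}{44 \frac{1}{-1205}} = \left(-33917\right) \left(- \frac{1}{5207}\right) - \frac{31530}{44 \left(- \frac{1}{1205}\right)} = \frac{33917}{5207} - \frac{31530}{- \frac{44}{1205}} = \frac{33917}{5207} - - \frac{18996825}{22} = \frac{33917}{5207} + \frac{18996825}{22} = \frac{98917213949}{114554}$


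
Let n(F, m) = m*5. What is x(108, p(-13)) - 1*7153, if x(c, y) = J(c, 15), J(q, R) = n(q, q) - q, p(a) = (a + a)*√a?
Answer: -6721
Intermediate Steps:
p(a) = 2*a^(3/2) (p(a) = (2*a)*√a = 2*a^(3/2))
n(F, m) = 5*m
J(q, R) = 4*q (J(q, R) = 5*q - q = 4*q)
x(c, y) = 4*c
x(108, p(-13)) - 1*7153 = 4*108 - 1*7153 = 432 - 7153 = -6721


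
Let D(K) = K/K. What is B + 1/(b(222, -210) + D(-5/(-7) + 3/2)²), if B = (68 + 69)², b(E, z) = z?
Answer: 3922720/209 ≈ 18769.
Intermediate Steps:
D(K) = 1
B = 18769 (B = 137² = 18769)
B + 1/(b(222, -210) + D(-5/(-7) + 3/2)²) = 18769 + 1/(-210 + 1²) = 18769 + 1/(-210 + 1) = 18769 + 1/(-209) = 18769 - 1/209 = 3922720/209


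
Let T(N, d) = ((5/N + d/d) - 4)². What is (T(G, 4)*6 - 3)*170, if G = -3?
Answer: 65110/3 ≈ 21703.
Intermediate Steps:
T(N, d) = (-3 + 5/N)² (T(N, d) = ((5/N + 1) - 4)² = ((1 + 5/N) - 4)² = (-3 + 5/N)²)
(T(G, 4)*6 - 3)*170 = (((-5 + 3*(-3))²/(-3)²)*6 - 3)*170 = (((-5 - 9)²/9)*6 - 3)*170 = (((⅑)*(-14)²)*6 - 3)*170 = (((⅑)*196)*6 - 3)*170 = ((196/9)*6 - 3)*170 = (392/3 - 3)*170 = (383/3)*170 = 65110/3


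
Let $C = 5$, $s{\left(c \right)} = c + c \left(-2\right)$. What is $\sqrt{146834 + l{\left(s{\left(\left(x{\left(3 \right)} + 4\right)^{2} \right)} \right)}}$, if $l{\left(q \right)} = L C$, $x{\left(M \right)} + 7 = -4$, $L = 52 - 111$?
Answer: $\sqrt{146539} \approx 382.8$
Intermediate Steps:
$L = -59$
$x{\left(M \right)} = -11$ ($x{\left(M \right)} = -7 - 4 = -11$)
$s{\left(c \right)} = - c$ ($s{\left(c \right)} = c - 2 c = - c$)
$l{\left(q \right)} = -295$ ($l{\left(q \right)} = \left(-59\right) 5 = -295$)
$\sqrt{146834 + l{\left(s{\left(\left(x{\left(3 \right)} + 4\right)^{2} \right)} \right)}} = \sqrt{146834 - 295} = \sqrt{146539}$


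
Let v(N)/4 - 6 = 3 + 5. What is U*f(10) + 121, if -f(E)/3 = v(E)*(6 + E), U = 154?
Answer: -413831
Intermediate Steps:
v(N) = 56 (v(N) = 24 + 4*(3 + 5) = 24 + 4*8 = 24 + 32 = 56)
f(E) = -1008 - 168*E (f(E) = -168*(6 + E) = -3*(336 + 56*E) = -1008 - 168*E)
U*f(10) + 121 = 154*(-1008 - 168*10) + 121 = 154*(-1008 - 1680) + 121 = 154*(-2688) + 121 = -413952 + 121 = -413831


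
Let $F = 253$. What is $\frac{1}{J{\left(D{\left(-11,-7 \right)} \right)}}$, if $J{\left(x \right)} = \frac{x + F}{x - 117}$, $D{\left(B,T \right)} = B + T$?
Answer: $- \frac{27}{47} \approx -0.57447$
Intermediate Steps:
$J{\left(x \right)} = \frac{253 + x}{-117 + x}$ ($J{\left(x \right)} = \frac{x + 253}{x - 117} = \frac{253 + x}{-117 + x}$)
$\frac{1}{J{\left(D{\left(-11,-7 \right)} \right)}} = \frac{1}{\frac{1}{-117 - 18} \left(253 - 18\right)} = \frac{1}{\frac{1}{-135} \cdot 235} = \frac{1}{\left(- \frac{1}{135}\right) 235} = \frac{1}{- \frac{47}{27}} = - \frac{27}{47}$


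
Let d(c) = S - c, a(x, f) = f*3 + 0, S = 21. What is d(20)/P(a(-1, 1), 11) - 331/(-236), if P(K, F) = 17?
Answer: 5863/4012 ≈ 1.4614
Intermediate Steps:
a(x, f) = 3*f (a(x, f) = 3*f + 0 = 3*f)
d(c) = 21 - c
d(20)/P(a(-1, 1), 11) - 331/(-236) = (21 - 1*20)/17 - 331/(-236) = (21 - 20)*(1/17) - 331*(-1/236) = 1*(1/17) + 331/236 = 1/17 + 331/236 = 5863/4012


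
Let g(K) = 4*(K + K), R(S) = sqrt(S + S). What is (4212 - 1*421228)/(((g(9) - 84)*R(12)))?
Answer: 52127*sqrt(6)/18 ≈ 7093.6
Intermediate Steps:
R(S) = sqrt(2)*sqrt(S) (R(S) = sqrt(2*S) = sqrt(2)*sqrt(S))
g(K) = 8*K (g(K) = 4*(2*K) = 8*K)
(4212 - 1*421228)/(((g(9) - 84)*R(12))) = (4212 - 1*421228)/(((8*9 - 84)*(sqrt(2)*sqrt(12)))) = (4212 - 421228)/(((72 - 84)*(sqrt(2)*(2*sqrt(3))))) = -417016*(-sqrt(6)/144) = -(-52127)*sqrt(6)/18 = 52127*sqrt(6)/18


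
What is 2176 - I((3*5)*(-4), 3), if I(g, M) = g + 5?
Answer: 2231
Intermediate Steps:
I(g, M) = 5 + g
2176 - I((3*5)*(-4), 3) = 2176 - (5 + (3*5)*(-4)) = 2176 - (5 + 15*(-4)) = 2176 - (5 - 60) = 2176 - 1*(-55) = 2176 + 55 = 2231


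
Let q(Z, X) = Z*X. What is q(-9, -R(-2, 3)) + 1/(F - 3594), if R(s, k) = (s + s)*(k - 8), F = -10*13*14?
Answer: 974519/5414 ≈ 180.00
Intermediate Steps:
F = -1820 (F = -130*14 = -1820)
R(s, k) = 2*s*(-8 + k) (R(s, k) = (2*s)*(-8 + k) = 2*s*(-8 + k))
q(Z, X) = X*Z
q(-9, -R(-2, 3)) + 1/(F - 3594) = -2*(-2)*(-8 + 3)*(-9) + 1/(-1820 - 3594) = -2*(-2)*(-5)*(-9) + 1/(-5414) = -1*20*(-9) - 1/5414 = -20*(-9) - 1/5414 = 180 - 1/5414 = 974519/5414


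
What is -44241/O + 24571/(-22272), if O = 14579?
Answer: -1343556161/324703488 ≈ -4.1378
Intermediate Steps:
-44241/O + 24571/(-22272) = -44241/14579 + 24571/(-22272) = -44241*1/14579 + 24571*(-1/22272) = -44241/14579 - 24571/22272 = -1343556161/324703488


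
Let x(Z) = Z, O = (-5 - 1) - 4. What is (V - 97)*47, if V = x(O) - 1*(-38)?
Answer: -3243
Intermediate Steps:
O = -10 (O = -6 - 4 = -10)
V = 28 (V = -10 - 1*(-38) = -10 + 38 = 28)
(V - 97)*47 = (28 - 97)*47 = -69*47 = -3243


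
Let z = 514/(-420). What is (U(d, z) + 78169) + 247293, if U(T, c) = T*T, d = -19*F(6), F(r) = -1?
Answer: 325823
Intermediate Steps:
z = -257/210 (z = 514*(-1/420) = -257/210 ≈ -1.2238)
d = 19 (d = -19*(-1) = 19)
U(T, c) = T**2
(U(d, z) + 78169) + 247293 = (19**2 + 78169) + 247293 = (361 + 78169) + 247293 = 78530 + 247293 = 325823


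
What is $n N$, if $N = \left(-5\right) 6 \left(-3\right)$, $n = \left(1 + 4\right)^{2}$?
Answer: $2250$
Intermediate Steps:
$n = 25$ ($n = 5^{2} = 25$)
$N = 90$ ($N = \left(-30\right) \left(-3\right) = 90$)
$n N = 25 \cdot 90 = 2250$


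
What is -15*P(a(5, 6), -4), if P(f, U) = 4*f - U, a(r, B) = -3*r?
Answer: 840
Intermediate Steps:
P(f, U) = -U + 4*f
-15*P(a(5, 6), -4) = -15*(-1*(-4) + 4*(-3*5)) = -15*(4 + 4*(-15)) = -15*(4 - 60) = -15*(-56) = 840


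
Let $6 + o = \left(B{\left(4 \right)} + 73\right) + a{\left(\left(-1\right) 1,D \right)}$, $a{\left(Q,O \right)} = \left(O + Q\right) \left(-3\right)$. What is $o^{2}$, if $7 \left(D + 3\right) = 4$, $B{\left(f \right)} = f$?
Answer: $\frac{323761}{49} \approx 6607.4$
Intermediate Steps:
$D = - \frac{17}{7}$ ($D = -3 + \frac{1}{7} \cdot 4 = -3 + \frac{4}{7} = - \frac{17}{7} \approx -2.4286$)
$a{\left(Q,O \right)} = - 3 O - 3 Q$
$o = \frac{569}{7}$ ($o = -6 + \left(\left(4 + 73\right) - \left(- \frac{51}{7} + 3 \left(\left(-1\right) 1\right)\right)\right) = -6 + \left(77 + \left(\frac{51}{7} - -3\right)\right) = -6 + \left(77 + \left(\frac{51}{7} + 3\right)\right) = -6 + \left(77 + \frac{72}{7}\right) = -6 + \frac{611}{7} = \frac{569}{7} \approx 81.286$)
$o^{2} = \left(\frac{569}{7}\right)^{2} = \frac{323761}{49}$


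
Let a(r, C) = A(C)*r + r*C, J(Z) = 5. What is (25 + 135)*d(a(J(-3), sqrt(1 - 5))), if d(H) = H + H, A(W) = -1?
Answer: -1600 + 3200*I ≈ -1600.0 + 3200.0*I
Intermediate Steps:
a(r, C) = -r + C*r (a(r, C) = -r + r*C = -r + C*r)
d(H) = 2*H
(25 + 135)*d(a(J(-3), sqrt(1 - 5))) = (25 + 135)*(2*(5*(-1 + sqrt(1 - 5)))) = 160*(2*(5*(-1 + sqrt(-4)))) = 160*(2*(5*(-1 + 2*I))) = 160*(2*(-5 + 10*I)) = 160*(-10 + 20*I) = -1600 + 3200*I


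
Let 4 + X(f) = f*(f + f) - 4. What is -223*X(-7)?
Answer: -20070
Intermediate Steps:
X(f) = -8 + 2*f² (X(f) = -4 + (f*(f + f) - 4) = -4 + (f*(2*f) - 4) = -4 + (2*f² - 4) = -4 + (-4 + 2*f²) = -8 + 2*f²)
-223*X(-7) = -223*(-8 + 2*(-7)²) = -223*(-8 + 2*49) = -223*(-8 + 98) = -223*90 = -20070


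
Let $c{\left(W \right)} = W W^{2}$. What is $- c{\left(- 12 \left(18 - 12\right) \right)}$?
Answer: $373248$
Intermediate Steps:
$c{\left(W \right)} = W^{3}$
$- c{\left(- 12 \left(18 - 12\right) \right)} = - \left(- 12 \left(18 - 12\right)\right)^{3} = - \left(\left(-12\right) 6\right)^{3} = - \left(-72\right)^{3} = \left(-1\right) \left(-373248\right) = 373248$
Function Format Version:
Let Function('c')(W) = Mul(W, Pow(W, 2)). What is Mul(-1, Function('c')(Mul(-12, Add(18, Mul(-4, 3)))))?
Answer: 373248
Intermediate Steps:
Function('c')(W) = Pow(W, 3)
Mul(-1, Function('c')(Mul(-12, Add(18, Mul(-4, 3))))) = Mul(-1, Pow(Mul(-12, Add(18, Mul(-4, 3))), 3)) = Mul(-1, Pow(Mul(-12, Add(18, -12)), 3)) = Mul(-1, Pow(Mul(-12, 6), 3)) = Mul(-1, Pow(-72, 3)) = Mul(-1, -373248) = 373248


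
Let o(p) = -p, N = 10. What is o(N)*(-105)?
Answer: 1050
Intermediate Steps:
o(N)*(-105) = -1*10*(-105) = -10*(-105) = 1050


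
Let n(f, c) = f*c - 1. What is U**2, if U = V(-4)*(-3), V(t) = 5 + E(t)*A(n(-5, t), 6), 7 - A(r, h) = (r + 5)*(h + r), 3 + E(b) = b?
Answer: 155451024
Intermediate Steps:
n(f, c) = -1 + c*f (n(f, c) = c*f - 1 = -1 + c*f)
E(b) = -3 + b
A(r, h) = 7 - (5 + r)*(h + r) (A(r, h) = 7 - (r + 5)*(h + r) = 7 - (5 + r)*(h + r))
V(t) = 5 + (-3 + t)*(-12 - (-1 - 5*t)**2 + 55*t) (V(t) = 5 + (-3 + t)*(7 - (-1 + t*(-5))**2 - 5*6 - 5*(-1 + t*(-5)) - 1*6*(-1 + t*(-5))) = 5 + (-3 + t)*(7 - (-1 - 5*t)**2 - 30 - 5*(-1 - 5*t) - 1*6*(-1 - 5*t)) = 5 + (-3 + t)*(7 - (-1 - 5*t)**2 - 30 + (5 + 25*t) + (6 + 30*t)) = 5 + (-3 + t)*(-12 - (-1 - 5*t)**2 + 55*t))
U = -12468 (U = (44 - 148*(-4) - 25*(-4)**3 + 120*(-4)**2)*(-3) = (44 + 592 - 25*(-64) + 120*16)*(-3) = (44 + 592 + 1600 + 1920)*(-3) = 4156*(-3) = -12468)
U**2 = (-12468)**2 = 155451024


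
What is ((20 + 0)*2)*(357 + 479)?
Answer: 33440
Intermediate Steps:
((20 + 0)*2)*(357 + 479) = (20*2)*836 = 40*836 = 33440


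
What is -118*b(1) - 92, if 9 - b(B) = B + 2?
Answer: -800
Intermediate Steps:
b(B) = 7 - B (b(B) = 9 - (B + 2) = 9 - (2 + B) = 9 + (-2 - B) = 7 - B)
-118*b(1) - 92 = -118*(7 - 1*1) - 92 = -118*(7 - 1) - 92 = -118*6 - 92 = -708 - 92 = -800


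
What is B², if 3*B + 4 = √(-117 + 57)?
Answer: 4*(2 - I*√15)²/9 ≈ -4.8889 - 6.8853*I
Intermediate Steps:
B = -4/3 + 2*I*√15/3 (B = -4/3 + √(-117 + 57)/3 = -4/3 + √(-60)/3 = -4/3 + (2*I*√15)/3 = -4/3 + 2*I*√15/3 ≈ -1.3333 + 2.582*I)
B² = (-4/3 + 2*I*√15/3)²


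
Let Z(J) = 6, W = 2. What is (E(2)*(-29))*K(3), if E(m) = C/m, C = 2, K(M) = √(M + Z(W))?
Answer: -87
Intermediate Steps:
K(M) = √(6 + M) (K(M) = √(M + 6) = √(6 + M))
E(m) = 2/m
(E(2)*(-29))*K(3) = ((2/2)*(-29))*√(6 + 3) = ((2*(½))*(-29))*√9 = (1*(-29))*3 = -29*3 = -87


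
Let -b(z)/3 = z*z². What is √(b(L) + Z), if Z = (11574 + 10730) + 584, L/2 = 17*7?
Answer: 8*I*√631577 ≈ 6357.7*I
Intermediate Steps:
L = 238 (L = 2*(17*7) = 2*119 = 238)
b(z) = -3*z³ (b(z) = -3*z*z² = -3*z³)
Z = 22888 (Z = 22304 + 584 = 22888)
√(b(L) + Z) = √(-3*238³ + 22888) = √(-3*13481272 + 22888) = √(-40443816 + 22888) = √(-40420928) = 8*I*√631577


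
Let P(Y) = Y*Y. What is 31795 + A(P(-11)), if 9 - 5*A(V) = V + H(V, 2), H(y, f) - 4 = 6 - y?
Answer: 158974/5 ≈ 31795.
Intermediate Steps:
H(y, f) = 10 - y (H(y, f) = 4 + (6 - y) = 10 - y)
P(Y) = Y²
A(V) = -⅕ (A(V) = 9/5 - (V + (10 - V))/5 = 9/5 - ⅕*10 = 9/5 - 2 = -⅕)
31795 + A(P(-11)) = 31795 - ⅕ = 158974/5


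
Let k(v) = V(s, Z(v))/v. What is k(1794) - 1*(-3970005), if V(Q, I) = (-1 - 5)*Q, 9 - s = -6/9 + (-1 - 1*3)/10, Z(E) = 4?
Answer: 17805472274/4485 ≈ 3.9700e+6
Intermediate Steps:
s = 151/15 (s = 9 - (-6/9 + (-1 - 1*3)/10) = 9 - (-6*1/9 + (-1 - 3)*(1/10)) = 9 - (-2/3 - 4*1/10) = 9 - (-2/3 - 2/5) = 9 - 1*(-16/15) = 9 + 16/15 = 151/15 ≈ 10.067)
V(Q, I) = -6*Q
k(v) = -302/(5*v) (k(v) = (-6*151/15)/v = -302/(5*v))
k(1794) - 1*(-3970005) = -302/5/1794 - 1*(-3970005) = -302/5*1/1794 + 3970005 = -151/4485 + 3970005 = 17805472274/4485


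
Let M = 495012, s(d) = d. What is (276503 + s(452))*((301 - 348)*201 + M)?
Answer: 134479654575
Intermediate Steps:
(276503 + s(452))*((301 - 348)*201 + M) = (276503 + 452)*((301 - 348)*201 + 495012) = 276955*(-47*201 + 495012) = 276955*(-9447 + 495012) = 276955*485565 = 134479654575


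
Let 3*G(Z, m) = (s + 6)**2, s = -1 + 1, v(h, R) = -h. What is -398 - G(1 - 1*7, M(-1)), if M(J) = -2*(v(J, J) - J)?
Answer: -410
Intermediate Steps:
M(J) = 4*J (M(J) = -2*(-J - J) = -(-4)*J = 4*J)
s = 0
G(Z, m) = 12 (G(Z, m) = (0 + 6)**2/3 = (1/3)*6**2 = (1/3)*36 = 12)
-398 - G(1 - 1*7, M(-1)) = -398 - 1*12 = -398 - 12 = -410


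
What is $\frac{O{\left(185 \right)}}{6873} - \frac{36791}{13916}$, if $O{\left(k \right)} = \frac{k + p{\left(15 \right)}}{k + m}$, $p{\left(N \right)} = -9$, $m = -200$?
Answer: $- \frac{3795417361}{1434670020} \approx -2.6455$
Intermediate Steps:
$O{\left(k \right)} = \frac{-9 + k}{-200 + k}$ ($O{\left(k \right)} = \frac{k - 9}{k - 200} = \frac{-9 + k}{-200 + k}$)
$\frac{O{\left(185 \right)}}{6873} - \frac{36791}{13916} = \frac{\frac{1}{-200 + 185} \left(-9 + 185\right)}{6873} - \frac{36791}{13916} = \frac{1}{-15} \cdot 176 \cdot \frac{1}{6873} - \frac{36791}{13916} = \left(- \frac{1}{15}\right) 176 \cdot \frac{1}{6873} - \frac{36791}{13916} = \left(- \frac{176}{15}\right) \frac{1}{6873} - \frac{36791}{13916} = - \frac{176}{103095} - \frac{36791}{13916} = - \frac{3795417361}{1434670020}$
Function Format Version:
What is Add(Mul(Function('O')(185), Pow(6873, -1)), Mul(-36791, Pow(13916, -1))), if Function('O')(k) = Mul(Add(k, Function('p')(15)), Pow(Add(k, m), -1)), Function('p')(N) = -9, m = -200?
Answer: Rational(-3795417361, 1434670020) ≈ -2.6455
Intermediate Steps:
Function('O')(k) = Mul(Pow(Add(-200, k), -1), Add(-9, k)) (Function('O')(k) = Mul(Add(k, -9), Pow(Add(k, -200), -1)) = Mul(Add(-9, k), Pow(Add(-200, k), -1)) = Mul(Pow(Add(-200, k), -1), Add(-9, k)))
Add(Mul(Function('O')(185), Pow(6873, -1)), Mul(-36791, Pow(13916, -1))) = Add(Mul(Mul(Pow(Add(-200, 185), -1), Add(-9, 185)), Pow(6873, -1)), Mul(-36791, Pow(13916, -1))) = Add(Mul(Mul(Pow(-15, -1), 176), Rational(1, 6873)), Mul(-36791, Rational(1, 13916))) = Add(Mul(Mul(Rational(-1, 15), 176), Rational(1, 6873)), Rational(-36791, 13916)) = Add(Mul(Rational(-176, 15), Rational(1, 6873)), Rational(-36791, 13916)) = Add(Rational(-176, 103095), Rational(-36791, 13916)) = Rational(-3795417361, 1434670020)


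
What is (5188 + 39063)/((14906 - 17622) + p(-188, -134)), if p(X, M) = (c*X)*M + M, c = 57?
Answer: 2329/75426 ≈ 0.030878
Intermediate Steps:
p(X, M) = M + 57*M*X (p(X, M) = (57*X)*M + M = 57*M*X + M = M + 57*M*X)
(5188 + 39063)/((14906 - 17622) + p(-188, -134)) = (5188 + 39063)/((14906 - 17622) - 134*(1 + 57*(-188))) = 44251/(-2716 - 134*(1 - 10716)) = 44251/(-2716 - 134*(-10715)) = 44251/(-2716 + 1435810) = 44251/1433094 = 44251*(1/1433094) = 2329/75426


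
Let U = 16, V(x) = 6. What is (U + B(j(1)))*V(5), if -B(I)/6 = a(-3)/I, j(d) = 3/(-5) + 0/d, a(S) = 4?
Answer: 336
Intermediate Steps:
j(d) = -⅗ (j(d) = 3*(-⅕) + 0 = -⅗ + 0 = -⅗)
B(I) = -24/I
(U + B(j(1)))*V(5) = (16 - 24/(-⅗))*6 = (16 - 24*(-5/3))*6 = (16 + 40)*6 = 56*6 = 336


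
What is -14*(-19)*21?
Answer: 5586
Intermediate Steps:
-14*(-19)*21 = 266*21 = 5586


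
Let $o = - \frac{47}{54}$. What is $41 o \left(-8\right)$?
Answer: $\frac{7708}{27} \approx 285.48$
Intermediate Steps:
$o = - \frac{47}{54}$ ($o = \left(-47\right) \frac{1}{54} = - \frac{47}{54} \approx -0.87037$)
$41 o \left(-8\right) = 41 \left(- \frac{47}{54}\right) \left(-8\right) = \left(- \frac{1927}{54}\right) \left(-8\right) = \frac{7708}{27}$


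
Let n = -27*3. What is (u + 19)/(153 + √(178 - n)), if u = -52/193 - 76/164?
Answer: 11057922/91592975 - 72274*√259/91592975 ≈ 0.10803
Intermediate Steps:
n = -81
u = -5799/7913 (u = -52*1/193 - 76*1/164 = -52/193 - 19/41 = -5799/7913 ≈ -0.73284)
(u + 19)/(153 + √(178 - n)) = (-5799/7913 + 19)/(153 + √(178 - 1*(-81))) = 144548/(7913*(153 + √(178 + 81))) = 144548/(7913*(153 + √259))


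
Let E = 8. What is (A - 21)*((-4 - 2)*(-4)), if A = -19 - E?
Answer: -1152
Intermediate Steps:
A = -27 (A = -19 - 1*8 = -19 - 8 = -27)
(A - 21)*((-4 - 2)*(-4)) = (-27 - 21)*((-4 - 2)*(-4)) = -(-288)*(-4) = -48*24 = -1152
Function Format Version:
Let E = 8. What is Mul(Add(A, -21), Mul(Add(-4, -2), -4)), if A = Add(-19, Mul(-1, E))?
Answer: -1152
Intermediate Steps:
A = -27 (A = Add(-19, Mul(-1, 8)) = Add(-19, -8) = -27)
Mul(Add(A, -21), Mul(Add(-4, -2), -4)) = Mul(Add(-27, -21), Mul(Add(-4, -2), -4)) = Mul(-48, Mul(-6, -4)) = Mul(-48, 24) = -1152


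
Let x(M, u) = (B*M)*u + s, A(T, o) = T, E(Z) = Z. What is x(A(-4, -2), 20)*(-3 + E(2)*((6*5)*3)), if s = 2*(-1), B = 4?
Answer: -56994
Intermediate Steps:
s = -2
x(M, u) = -2 + 4*M*u (x(M, u) = (4*M)*u - 2 = 4*M*u - 2 = -2 + 4*M*u)
x(A(-4, -2), 20)*(-3 + E(2)*((6*5)*3)) = (-2 + 4*(-4)*20)*(-3 + 2*((6*5)*3)) = (-2 - 320)*(-3 + 2*(30*3)) = -322*(-3 + 2*90) = -322*(-3 + 180) = -322*177 = -56994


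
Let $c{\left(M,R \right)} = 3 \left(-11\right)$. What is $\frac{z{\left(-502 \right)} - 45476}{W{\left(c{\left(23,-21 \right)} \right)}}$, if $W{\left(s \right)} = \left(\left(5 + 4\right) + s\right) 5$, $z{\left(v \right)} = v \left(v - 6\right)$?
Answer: $- \frac{10477}{6} \approx -1746.2$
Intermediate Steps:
$c{\left(M,R \right)} = -33$
$z{\left(v \right)} = v \left(-6 + v\right)$
$W{\left(s \right)} = 45 + 5 s$ ($W{\left(s \right)} = \left(9 + s\right) 5 = 45 + 5 s$)
$\frac{z{\left(-502 \right)} - 45476}{W{\left(c{\left(23,-21 \right)} \right)}} = \frac{- 502 \left(-6 - 502\right) - 45476}{45 + 5 \left(-33\right)} = \frac{\left(-502\right) \left(-508\right) - 45476}{45 - 165} = \frac{255016 - 45476}{-120} = 209540 \left(- \frac{1}{120}\right) = - \frac{10477}{6}$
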